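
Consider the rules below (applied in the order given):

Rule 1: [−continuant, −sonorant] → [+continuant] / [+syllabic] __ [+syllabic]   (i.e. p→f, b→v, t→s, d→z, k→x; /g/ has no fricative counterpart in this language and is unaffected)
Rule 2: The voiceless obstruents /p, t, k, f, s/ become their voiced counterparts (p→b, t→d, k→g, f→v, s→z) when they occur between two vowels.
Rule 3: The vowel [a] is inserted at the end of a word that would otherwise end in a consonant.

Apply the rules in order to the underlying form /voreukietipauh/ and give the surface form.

voreuxiezivauha

Rule 1 (intervocalic spirantization): /k/ is a stop between vowels /u/ and /i/, so it spirantizes to the fricative [x]. /t/ is a stop between vowels /e/ and /i/, so it spirantizes to the fricative [s]. /p/ is a stop between vowels /i/ and /a/, so it spirantizes to the fricative [f]. /voreukietipauh/ → voreuxiesifauh.
Rule 2 (intervocalic voicing): /s/ is a voiceless obstruent between vowels /e/ and /i/, so it voices to [z]. /f/ is a voiceless obstruent between vowels /i/ and /a/, so it voices to [v]. /voreuxiesifauh/ → voreuxiezivauh.
Rule 3 (final a-epenthesis): the form ends in the consonant /h/, so [a] is inserted word-finally. /voreuxiezivauh/ → voreuxiezivauha.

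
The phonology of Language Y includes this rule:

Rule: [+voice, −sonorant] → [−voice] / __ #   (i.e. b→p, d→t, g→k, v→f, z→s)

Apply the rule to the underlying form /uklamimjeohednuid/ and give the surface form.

uklamimjeohednuit

Scanning /uklamimjeohednuid/: /d/ at position 13 is not in the conditioning environment; /d/ is a voiced obstruent in word-final position, so it devoices to [t].
Result: [uklamimjeohednuit].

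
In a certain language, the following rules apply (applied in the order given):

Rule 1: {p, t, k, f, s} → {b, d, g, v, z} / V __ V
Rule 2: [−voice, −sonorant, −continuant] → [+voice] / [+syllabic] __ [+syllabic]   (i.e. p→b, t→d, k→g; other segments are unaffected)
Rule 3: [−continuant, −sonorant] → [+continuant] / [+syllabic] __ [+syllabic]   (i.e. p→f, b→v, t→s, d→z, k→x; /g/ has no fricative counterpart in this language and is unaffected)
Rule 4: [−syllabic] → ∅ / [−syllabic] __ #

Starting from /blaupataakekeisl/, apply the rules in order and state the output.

Rule 1 (intervocalic voicing): /p/ is a voiceless obstruent between vowels /u/ and /a/, so it voices to [b]. /t/ is a voiceless obstruent between vowels /a/ and /a/, so it voices to [d]. /k/ is a voiceless obstruent between vowels /a/ and /e/, so it voices to [g]. /k/ is a voiceless obstruent between vowels /e/ and /e/, so it voices to [g]. /blaupataakekeisl/ → blaubadaagegeisl.
Rule 2 (intervocalic voicing): no segment meets the environment; /blaubadaagegeisl/ is unchanged.
Rule 3 (intervocalic spirantization): /b/ is a stop between vowels /u/ and /a/, so it spirantizes to the fricative [v]. /d/ is a stop between vowels /a/ and /a/, so it spirantizes to the fricative [z]. /blaubadaagegeisl/ → blauvazaagegeisl.
Rule 4 (final cluster simplification): /l/ is the second consonant of a word-final cluster /sl/, so it deletes. /blauvazaagegeisl/ → blauvazaagegeis.

blauvazaagegeis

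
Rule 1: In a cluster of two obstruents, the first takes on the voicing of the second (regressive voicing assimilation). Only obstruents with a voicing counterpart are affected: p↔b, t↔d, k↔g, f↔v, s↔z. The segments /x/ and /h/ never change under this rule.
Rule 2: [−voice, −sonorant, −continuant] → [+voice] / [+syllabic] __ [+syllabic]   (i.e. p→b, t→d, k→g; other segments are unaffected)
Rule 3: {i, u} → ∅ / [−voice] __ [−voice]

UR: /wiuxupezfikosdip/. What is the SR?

wiuxubesfigozdip

Rule 1 (regressive voicing assimilation): /z/ precedes the voiceless obstruent /f/, so it devoices to [s] by assimilation. /s/ precedes the voiced obstruent /d/, so it voices to [z] by assimilation. /wiuxupezfikosdip/ → wiuxupesfikozdip.
Rule 2 (intervocalic voicing): /p/ is a voiceless stop between vowels /u/ and /e/, so it voices to [b]. /k/ is a voiceless stop between vowels /i/ and /o/, so it voices to [g]. /wiuxupesfikozdip/ → wiuxubesfigozdip.
Rule 3 (high vowel syncope): no segment meets the environment; /wiuxubesfigozdip/ is unchanged.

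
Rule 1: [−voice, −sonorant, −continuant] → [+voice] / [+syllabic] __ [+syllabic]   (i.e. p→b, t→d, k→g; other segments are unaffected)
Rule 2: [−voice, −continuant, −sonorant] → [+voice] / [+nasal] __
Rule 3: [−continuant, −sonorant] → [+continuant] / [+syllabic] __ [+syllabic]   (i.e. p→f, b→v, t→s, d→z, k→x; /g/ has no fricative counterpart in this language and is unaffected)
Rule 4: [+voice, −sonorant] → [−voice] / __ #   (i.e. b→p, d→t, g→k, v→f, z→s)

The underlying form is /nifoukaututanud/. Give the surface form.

nifougauzuzanut

Rule 1 (intervocalic voicing): /k/ is a voiceless stop between vowels /u/ and /a/, so it voices to [g]. /t/ is a voiceless stop between vowels /u/ and /u/, so it voices to [d]. /t/ is a voiceless stop between vowels /u/ and /a/, so it voices to [d]. /nifoukaututanud/ → nifougaududanud.
Rule 2 (post-nasal voicing): no segment meets the environment; /nifougaududanud/ is unchanged.
Rule 3 (intervocalic spirantization): /d/ is a stop between vowels /u/ and /u/, so it spirantizes to the fricative [z]. /d/ is a stop between vowels /u/ and /a/, so it spirantizes to the fricative [z]. /nifougaududanud/ → nifougauzuzanud.
Rule 4 (final devoicing): /d/ is a voiced obstruent in word-final position, so it devoices to [t]. /nifougauzuzanud/ → nifougauzuzanut.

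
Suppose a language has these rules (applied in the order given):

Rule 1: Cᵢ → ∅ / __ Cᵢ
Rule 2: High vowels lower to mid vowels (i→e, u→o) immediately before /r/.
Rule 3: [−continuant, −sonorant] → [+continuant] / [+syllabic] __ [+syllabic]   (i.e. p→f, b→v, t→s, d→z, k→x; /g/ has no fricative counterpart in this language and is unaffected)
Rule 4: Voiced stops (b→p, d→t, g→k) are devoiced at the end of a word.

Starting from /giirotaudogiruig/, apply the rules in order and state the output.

gierosauzogeruik

Rule 1 (degemination): no segment meets the environment; /giirotaudogiruig/ is unchanged.
Rule 2 (pre-rhotic lowering): /i/ is a high vowel immediately before /r/, so it lowers to [e]. /i/ is a high vowel immediately before /r/, so it lowers to [e]. /giirotaudogiruig/ → gierotaudogeruig.
Rule 3 (intervocalic spirantization): /t/ is a stop between vowels /o/ and /a/, so it spirantizes to the fricative [s]. /d/ is a stop between vowels /u/ and /o/, so it spirantizes to the fricative [z]. /gierotaudogeruig/ → gierosauzogeruig.
Rule 4 (final devoicing): /g/ is a voiced stop in word-final position, so it devoices to [k]. /gierosauzogeruig/ → gierosauzogeruik.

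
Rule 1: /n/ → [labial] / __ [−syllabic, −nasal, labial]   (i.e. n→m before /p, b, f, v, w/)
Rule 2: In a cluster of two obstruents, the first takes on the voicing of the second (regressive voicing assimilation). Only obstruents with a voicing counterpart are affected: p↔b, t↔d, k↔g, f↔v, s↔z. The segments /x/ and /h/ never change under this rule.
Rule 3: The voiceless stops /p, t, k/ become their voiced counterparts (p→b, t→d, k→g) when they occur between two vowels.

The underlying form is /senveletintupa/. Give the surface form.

Rule 1 (nasal place assimilation): /n/ precedes the labial consonant /v/, so it assimilates in place to [m]. /senveletintupa/ → semveletintupa.
Rule 2 (regressive voicing assimilation): no segment meets the environment; /semveletintupa/ is unchanged.
Rule 3 (intervocalic voicing): /t/ is a voiceless stop between vowels /e/ and /i/, so it voices to [d]. /p/ is a voiceless stop between vowels /u/ and /a/, so it voices to [b]. /semveletintupa/ → semveledintuba.

semveledintuba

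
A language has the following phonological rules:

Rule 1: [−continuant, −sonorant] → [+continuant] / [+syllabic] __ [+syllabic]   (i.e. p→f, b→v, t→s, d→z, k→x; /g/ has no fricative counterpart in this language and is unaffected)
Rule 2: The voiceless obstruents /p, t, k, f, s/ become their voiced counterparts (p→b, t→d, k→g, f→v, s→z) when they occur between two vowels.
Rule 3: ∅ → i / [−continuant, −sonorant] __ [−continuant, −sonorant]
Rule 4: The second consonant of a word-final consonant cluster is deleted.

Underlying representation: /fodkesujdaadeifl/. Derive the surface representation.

fodikezujdaazeif

Rule 1 (intervocalic spirantization): /d/ is a stop between vowels /a/ and /e/, so it spirantizes to the fricative [z]. /fodkesujdaadeifl/ → fodkesujdaazeifl.
Rule 2 (intervocalic voicing): /s/ is a voiceless obstruent between vowels /e/ and /u/, so it voices to [z]. /fodkesujdaazeifl/ → fodkezujdaazeifl.
Rule 3 (stop-cluster i-epenthesis): /d/ and /k/ form a stop–stop cluster, so [i] is inserted between them. /fodkezujdaazeifl/ → fodikezujdaazeifl.
Rule 4 (final cluster simplification): /l/ is the second consonant of a word-final cluster /fl/, so it deletes. /fodikezujdaazeifl/ → fodikezujdaazeif.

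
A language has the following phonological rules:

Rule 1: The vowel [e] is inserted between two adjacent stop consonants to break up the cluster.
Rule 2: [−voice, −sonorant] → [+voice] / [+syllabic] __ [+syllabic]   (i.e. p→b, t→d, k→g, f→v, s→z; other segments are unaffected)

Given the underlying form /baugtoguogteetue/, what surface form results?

baugedoguogedeedue

Rule 1 (stop-cluster e-epenthesis): /g/ and /t/ form a stop–stop cluster, so [e] is inserted between them. /g/ and /t/ form a stop–stop cluster, so [e] is inserted between them. /baugtoguogteetue/ → baugetoguogeteetue.
Rule 2 (intervocalic voicing): /t/ is a voiceless obstruent between vowels /e/ and /o/, so it voices to [d]. /t/ is a voiceless obstruent between vowels /e/ and /e/, so it voices to [d]. /t/ is a voiceless obstruent between vowels /e/ and /u/, so it voices to [d]. /baugetoguogeteetue/ → baugedoguogedeedue.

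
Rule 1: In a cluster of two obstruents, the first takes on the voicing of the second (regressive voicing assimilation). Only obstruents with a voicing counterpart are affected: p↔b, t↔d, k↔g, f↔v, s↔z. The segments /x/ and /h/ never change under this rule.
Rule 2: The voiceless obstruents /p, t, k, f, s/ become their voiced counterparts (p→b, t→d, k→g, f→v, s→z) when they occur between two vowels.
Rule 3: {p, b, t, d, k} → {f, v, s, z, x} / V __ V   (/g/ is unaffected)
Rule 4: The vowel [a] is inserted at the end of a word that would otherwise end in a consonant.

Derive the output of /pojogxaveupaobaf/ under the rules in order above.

pojokxaveuvaovafa

Rule 1 (regressive voicing assimilation): /g/ precedes the voiceless obstruent /x/, so it devoices to [k] by assimilation. /pojogxaveupaobaf/ → pojokxaveupaobaf.
Rule 2 (intervocalic voicing): /p/ is a voiceless obstruent between vowels /u/ and /a/, so it voices to [b]. /pojokxaveupaobaf/ → pojokxaveubaobaf.
Rule 3 (intervocalic spirantization): /b/ is a stop between vowels /u/ and /a/, so it spirantizes to the fricative [v]. /b/ is a stop between vowels /o/ and /a/, so it spirantizes to the fricative [v]. /pojokxaveubaobaf/ → pojokxaveuvaovaf.
Rule 4 (final a-epenthesis): the form ends in the consonant /f/, so [a] is inserted word-finally. /pojokxaveuvaovaf/ → pojokxaveuvaovafa.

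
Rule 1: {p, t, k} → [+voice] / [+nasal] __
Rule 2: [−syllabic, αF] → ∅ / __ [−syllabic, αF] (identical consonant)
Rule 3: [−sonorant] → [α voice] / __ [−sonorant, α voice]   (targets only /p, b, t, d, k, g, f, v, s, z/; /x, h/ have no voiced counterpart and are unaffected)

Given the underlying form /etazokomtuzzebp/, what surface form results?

etazokomduzepp

Rule 1 (post-nasal voicing): /t/ is a voiceless stop immediately after the nasal /m/, so it voices to [d]. /etazokomtuzzebp/ → etazokomduzzebp.
Rule 2 (degemination): /zz/ is a geminate; the first /z/ deletes. /etazokomduzzebp/ → etazokomduzebp.
Rule 3 (regressive voicing assimilation): /b/ precedes the voiceless obstruent /p/, so it devoices to [p] by assimilation. /etazokomduzebp/ → etazokomduzepp.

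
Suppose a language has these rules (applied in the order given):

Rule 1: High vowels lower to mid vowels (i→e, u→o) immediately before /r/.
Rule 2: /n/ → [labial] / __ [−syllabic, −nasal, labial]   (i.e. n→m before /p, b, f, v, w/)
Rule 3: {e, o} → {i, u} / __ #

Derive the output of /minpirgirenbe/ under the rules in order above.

Rule 1 (pre-rhotic lowering): /i/ is a high vowel immediately before /r/, so it lowers to [e]. /i/ is a high vowel immediately before /r/, so it lowers to [e]. /minpirgirenbe/ → minpergerenbe.
Rule 2 (nasal place assimilation): /n/ precedes the labial consonant /p/, so it assimilates in place to [m]. /n/ precedes the labial consonant /b/, so it assimilates in place to [m]. /minpergerenbe/ → mimpergerembe.
Rule 3 (final vowel raising): /e/ is a mid vowel in word-final position, so it raises to [i]. /mimpergerembe/ → mimpergerembi.

mimpergerembi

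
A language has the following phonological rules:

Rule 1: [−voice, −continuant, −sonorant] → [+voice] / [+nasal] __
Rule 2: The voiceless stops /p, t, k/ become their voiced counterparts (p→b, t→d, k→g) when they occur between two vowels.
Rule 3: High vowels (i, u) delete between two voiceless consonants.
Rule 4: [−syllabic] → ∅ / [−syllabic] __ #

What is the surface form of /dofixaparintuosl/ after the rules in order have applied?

dofxabarinduos

Rule 1 (post-nasal voicing): /t/ is a voiceless stop immediately after the nasal /n/, so it voices to [d]. /dofixaparintuosl/ → dofixaparinduosl.
Rule 2 (intervocalic voicing): /p/ is a voiceless stop between vowels /a/ and /a/, so it voices to [b]. /dofixaparinduosl/ → dofixabarinduosl.
Rule 3 (high vowel syncope): /i/ is a high vowel flanked by voiceless consonants /f/ and /x/, so it deletes. /dofixabarinduosl/ → dofxabarinduosl.
Rule 4 (final cluster simplification): /l/ is the second consonant of a word-final cluster /sl/, so it deletes. /dofxabarinduosl/ → dofxabarinduos.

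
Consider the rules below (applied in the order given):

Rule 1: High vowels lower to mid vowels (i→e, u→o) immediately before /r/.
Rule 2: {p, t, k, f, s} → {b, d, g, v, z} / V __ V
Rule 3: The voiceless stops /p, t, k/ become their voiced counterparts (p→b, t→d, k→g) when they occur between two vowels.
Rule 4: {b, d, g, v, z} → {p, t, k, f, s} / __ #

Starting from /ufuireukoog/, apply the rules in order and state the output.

Rule 1 (pre-rhotic lowering): /i/ is a high vowel immediately before /r/, so it lowers to [e]. /ufuireukoog/ → ufuereukoog.
Rule 2 (intervocalic voicing): /f/ is a voiceless obstruent between vowels /u/ and /u/, so it voices to [v]. /k/ is a voiceless obstruent between vowels /u/ and /o/, so it voices to [g]. /ufuereukoog/ → uvuereugoog.
Rule 3 (intervocalic voicing): no segment meets the environment; /uvuereugoog/ is unchanged.
Rule 4 (final devoicing): /g/ is a voiced obstruent in word-final position, so it devoices to [k]. /uvuereugoog/ → uvuereugook.

uvuereugook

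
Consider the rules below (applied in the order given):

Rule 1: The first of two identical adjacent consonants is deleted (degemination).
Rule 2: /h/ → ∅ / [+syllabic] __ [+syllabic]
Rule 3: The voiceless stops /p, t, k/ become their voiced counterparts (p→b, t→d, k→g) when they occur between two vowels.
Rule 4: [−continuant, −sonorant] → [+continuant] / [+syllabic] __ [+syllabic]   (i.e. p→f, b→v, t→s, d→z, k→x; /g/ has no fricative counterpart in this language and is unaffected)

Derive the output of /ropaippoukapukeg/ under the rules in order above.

Rule 1 (degemination): /pp/ is a geminate; the first /p/ deletes. /ropaippoukapukeg/ → ropaipoukapukeg.
Rule 2 (intervocalic h-deletion): no segment meets the environment; /ropaipoukapukeg/ is unchanged.
Rule 3 (intervocalic voicing): /p/ is a voiceless stop between vowels /o/ and /a/, so it voices to [b]. /p/ is a voiceless stop between vowels /i/ and /o/, so it voices to [b]. /k/ is a voiceless stop between vowels /u/ and /a/, so it voices to [g]. /p/ is a voiceless stop between vowels /a/ and /u/, so it voices to [b]. /k/ is a voiceless stop between vowels /u/ and /e/, so it voices to [g]. /ropaipoukapukeg/ → robaibougabugeg.
Rule 4 (intervocalic spirantization): /b/ is a stop between vowels /o/ and /a/, so it spirantizes to the fricative [v]. /b/ is a stop between vowels /i/ and /o/, so it spirantizes to the fricative [v]. /b/ is a stop between vowels /a/ and /u/, so it spirantizes to the fricative [v]. /robaibougabugeg/ → rovaivougavugeg.

rovaivougavugeg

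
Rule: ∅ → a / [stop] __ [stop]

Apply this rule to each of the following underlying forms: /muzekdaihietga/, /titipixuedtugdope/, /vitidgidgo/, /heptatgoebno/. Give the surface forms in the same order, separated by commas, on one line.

/muzekdaihietga/: /k/ and /d/ form a stop–stop cluster, so [a] is inserted between them. /t/ and /g/ form a stop–stop cluster, so [a] is inserted between them. → [muzekadaihietaga].
/titipixuedtugdope/: /d/ and /t/ form a stop–stop cluster, so [a] is inserted between them. /g/ and /d/ form a stop–stop cluster, so [a] is inserted between them. → [titipixuedatugadope].
/vitidgidgo/: /d/ and /g/ form a stop–stop cluster, so [a] is inserted between them. /d/ and /g/ form a stop–stop cluster, so [a] is inserted between them. → [vitidagidago].
/heptatgoebno/: /p/ and /t/ form a stop–stop cluster, so [a] is inserted between them. /t/ and /g/ form a stop–stop cluster, so [a] is inserted between them. → [hepatatagoebno].

muzekadaihietaga, titipixuedatugadope, vitidagidago, hepatatagoebno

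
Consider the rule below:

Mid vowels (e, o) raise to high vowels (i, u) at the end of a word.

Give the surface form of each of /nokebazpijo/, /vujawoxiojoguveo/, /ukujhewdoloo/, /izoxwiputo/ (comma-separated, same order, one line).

nokebazpiju, vujawoxiojoguveu, ukujhewdolou, izoxwiputu

/nokebazpijo/: /o/ is a mid vowel in word-final position, so it raises to [u]. → [nokebazpiju].
/vujawoxiojoguveo/: /o/ is a mid vowel in word-final position, so it raises to [u]. → [vujawoxiojoguveu].
/ukujhewdoloo/: /o/ is a mid vowel in word-final position, so it raises to [u]. → [ukujhewdolou].
/izoxwiputo/: /o/ is a mid vowel in word-final position, so it raises to [u]. → [izoxwiputu].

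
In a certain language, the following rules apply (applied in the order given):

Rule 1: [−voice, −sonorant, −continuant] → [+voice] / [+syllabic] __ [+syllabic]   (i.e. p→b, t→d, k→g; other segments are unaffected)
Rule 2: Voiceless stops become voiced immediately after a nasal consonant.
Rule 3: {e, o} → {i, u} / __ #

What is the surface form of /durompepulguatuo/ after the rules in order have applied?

durombebulguaduu

Rule 1 (intervocalic voicing): /p/ is a voiceless stop between vowels /e/ and /u/, so it voices to [b]. /t/ is a voiceless stop between vowels /a/ and /u/, so it voices to [d]. /durompepulguatuo/ → durompebulguaduo.
Rule 2 (post-nasal voicing): /p/ is a voiceless stop immediately after the nasal /m/, so it voices to [b]. /durompebulguaduo/ → durombebulguaduo.
Rule 3 (final vowel raising): /o/ is a mid vowel in word-final position, so it raises to [u]. /durombebulguaduo/ → durombebulguaduu.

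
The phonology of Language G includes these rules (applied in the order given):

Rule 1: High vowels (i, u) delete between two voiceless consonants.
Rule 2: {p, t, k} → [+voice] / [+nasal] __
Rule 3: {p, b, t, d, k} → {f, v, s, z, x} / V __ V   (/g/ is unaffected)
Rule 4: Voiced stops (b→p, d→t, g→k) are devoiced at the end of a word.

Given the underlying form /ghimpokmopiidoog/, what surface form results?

Rule 1 (high vowel syncope): no segment meets the environment; /ghimpokmopiidoog/ is unchanged.
Rule 2 (post-nasal voicing): /p/ is a voiceless stop immediately after the nasal /m/, so it voices to [b]. /ghimpokmopiidoog/ → ghimbokmopiidoog.
Rule 3 (intervocalic spirantization): /p/ is a stop between vowels /o/ and /i/, so it spirantizes to the fricative [f]. /d/ is a stop between vowels /i/ and /o/, so it spirantizes to the fricative [z]. /ghimbokmopiidoog/ → ghimbokmofiizoog.
Rule 4 (final devoicing): /g/ is a voiced stop in word-final position, so it devoices to [k]. /ghimbokmofiizoog/ → ghimbokmofiizook.

ghimbokmofiizook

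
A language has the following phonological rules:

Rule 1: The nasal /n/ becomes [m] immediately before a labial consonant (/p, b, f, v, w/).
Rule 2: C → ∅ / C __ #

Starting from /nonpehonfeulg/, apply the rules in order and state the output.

nompehomfeul

Rule 1 (nasal place assimilation): /n/ precedes the labial consonant /p/, so it assimilates in place to [m]. /n/ precedes the labial consonant /f/, so it assimilates in place to [m]. /nonpehonfeulg/ → nompehomfeulg.
Rule 2 (final cluster simplification): /g/ is the second consonant of a word-final cluster /lg/, so it deletes. /nompehomfeulg/ → nompehomfeul.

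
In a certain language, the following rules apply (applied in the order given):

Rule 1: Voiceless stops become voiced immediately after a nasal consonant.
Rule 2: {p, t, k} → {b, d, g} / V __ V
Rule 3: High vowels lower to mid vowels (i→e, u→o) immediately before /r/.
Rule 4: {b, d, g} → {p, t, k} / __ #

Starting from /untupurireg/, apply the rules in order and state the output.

Rule 1 (post-nasal voicing): /t/ is a voiceless stop immediately after the nasal /n/, so it voices to [d]. /untupurireg/ → undupurireg.
Rule 2 (intervocalic voicing): /p/ is a voiceless stop between vowels /u/ and /u/, so it voices to [b]. /undupurireg/ → unduburireg.
Rule 3 (pre-rhotic lowering): /u/ is a high vowel immediately before /r/, so it lowers to [o]. /i/ is a high vowel immediately before /r/, so it lowers to [e]. /unduburireg/ → unduborereg.
Rule 4 (final devoicing): /g/ is a voiced stop in word-final position, so it devoices to [k]. /unduborereg/ → unduborerek.

unduborerek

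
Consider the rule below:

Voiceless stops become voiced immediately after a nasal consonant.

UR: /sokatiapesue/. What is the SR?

No segment of /sokatiapesue/ meets the structural description of the rule, so the form surfaces unchanged.

sokatiapesue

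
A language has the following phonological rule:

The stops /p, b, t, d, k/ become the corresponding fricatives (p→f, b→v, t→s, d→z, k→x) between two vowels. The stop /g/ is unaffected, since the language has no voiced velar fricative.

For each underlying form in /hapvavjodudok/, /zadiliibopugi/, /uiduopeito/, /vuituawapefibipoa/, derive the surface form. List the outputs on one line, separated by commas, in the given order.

hapvavjozuzok, zaziliivofugi, uizuofeiso, vuisuawafefivifoa

/hapvavjodudok/: /d/ is a stop between vowels /o/ and /u/, so it spirantizes to the fricative [z]. /d/ is a stop between vowels /u/ and /o/, so it spirantizes to the fricative [z]. → [hapvavjozuzok].
/zadiliibopugi/: /d/ is a stop between vowels /a/ and /i/, so it spirantizes to the fricative [z]. /b/ is a stop between vowels /i/ and /o/, so it spirantizes to the fricative [v]. /p/ is a stop between vowels /o/ and /u/, so it spirantizes to the fricative [f]. → [zaziliivofugi].
/uiduopeito/: /d/ is a stop between vowels /i/ and /u/, so it spirantizes to the fricative [z]. /p/ is a stop between vowels /o/ and /e/, so it spirantizes to the fricative [f]. /t/ is a stop between vowels /i/ and /o/, so it spirantizes to the fricative [s]. → [uizuofeiso].
/vuituawapefibipoa/: /t/ is a stop between vowels /i/ and /u/, so it spirantizes to the fricative [s]. /p/ is a stop between vowels /a/ and /e/, so it spirantizes to the fricative [f]. /b/ is a stop between vowels /i/ and /i/, so it spirantizes to the fricative [v]. /p/ is a stop between vowels /i/ and /o/, so it spirantizes to the fricative [f]. → [vuisuawafefivifoa].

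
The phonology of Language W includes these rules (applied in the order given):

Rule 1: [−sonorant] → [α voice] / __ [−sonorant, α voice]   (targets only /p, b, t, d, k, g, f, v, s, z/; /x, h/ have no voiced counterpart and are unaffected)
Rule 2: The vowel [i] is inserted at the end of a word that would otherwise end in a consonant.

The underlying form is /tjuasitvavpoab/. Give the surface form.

Rule 1 (regressive voicing assimilation): /t/ precedes the voiced obstruent /v/, so it voices to [d] by assimilation. /v/ precedes the voiceless obstruent /p/, so it devoices to [f] by assimilation. /tjuasitvavpoab/ → tjuasidvafpoab.
Rule 2 (final i-epenthesis): the form ends in the consonant /b/, so [i] is inserted word-finally. /tjuasidvafpoab/ → tjuasidvafpoabi.

tjuasidvafpoabi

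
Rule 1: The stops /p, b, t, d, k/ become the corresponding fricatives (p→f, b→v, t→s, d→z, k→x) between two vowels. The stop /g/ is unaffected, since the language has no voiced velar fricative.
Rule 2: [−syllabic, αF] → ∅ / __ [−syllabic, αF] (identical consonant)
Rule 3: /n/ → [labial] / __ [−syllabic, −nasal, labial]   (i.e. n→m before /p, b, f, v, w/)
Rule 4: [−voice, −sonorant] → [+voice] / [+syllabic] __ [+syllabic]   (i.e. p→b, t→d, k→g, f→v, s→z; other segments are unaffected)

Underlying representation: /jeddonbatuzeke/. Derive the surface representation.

Rule 1 (intervocalic spirantization): /t/ is a stop between vowels /a/ and /u/, so it spirantizes to the fricative [s]. /k/ is a stop between vowels /e/ and /e/, so it spirantizes to the fricative [x]. /jeddonbatuzeke/ → jeddonbasuzexe.
Rule 2 (degemination): /dd/ is a geminate; the first /d/ deletes. /jeddonbasuzexe/ → jedonbasuzexe.
Rule 3 (nasal place assimilation): /n/ precedes the labial consonant /b/, so it assimilates in place to [m]. /jedonbasuzexe/ → jedombasuzexe.
Rule 4 (intervocalic voicing): /s/ is a voiceless obstruent between vowels /a/ and /u/, so it voices to [z]. /jedombasuzexe/ → jedombazuzexe.

jedombazuzexe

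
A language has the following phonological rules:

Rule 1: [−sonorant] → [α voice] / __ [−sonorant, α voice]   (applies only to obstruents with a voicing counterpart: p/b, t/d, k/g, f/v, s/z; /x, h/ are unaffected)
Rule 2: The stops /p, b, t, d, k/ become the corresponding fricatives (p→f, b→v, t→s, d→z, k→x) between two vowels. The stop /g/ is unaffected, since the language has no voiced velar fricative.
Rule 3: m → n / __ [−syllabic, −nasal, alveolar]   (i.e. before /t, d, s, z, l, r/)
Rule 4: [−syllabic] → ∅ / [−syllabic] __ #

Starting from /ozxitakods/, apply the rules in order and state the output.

osxisaxot

Rule 1 (regressive voicing assimilation): /z/ precedes the voiceless obstruent /x/, so it devoices to [s] by assimilation. /d/ precedes the voiceless obstruent /s/, so it devoices to [t] by assimilation. /ozxitakods/ → osxitakots.
Rule 2 (intervocalic spirantization): /t/ is a stop between vowels /i/ and /a/, so it spirantizes to the fricative [s]. /k/ is a stop between vowels /a/ and /o/, so it spirantizes to the fricative [x]. /osxitakots/ → osxisaxots.
Rule 3 (nasal place assimilation): no segment meets the environment; /osxisaxots/ is unchanged.
Rule 4 (final cluster simplification): /s/ is the second consonant of a word-final cluster /ts/, so it deletes. /osxisaxots/ → osxisaxot.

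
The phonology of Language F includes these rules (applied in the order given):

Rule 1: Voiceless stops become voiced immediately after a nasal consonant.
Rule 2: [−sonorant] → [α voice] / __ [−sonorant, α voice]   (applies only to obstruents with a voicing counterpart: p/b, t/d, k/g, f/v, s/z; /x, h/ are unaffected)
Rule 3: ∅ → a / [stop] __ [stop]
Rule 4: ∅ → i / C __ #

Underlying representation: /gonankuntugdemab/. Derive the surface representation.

gonangundugademabi

Rule 1 (post-nasal voicing): /k/ is a voiceless stop immediately after the nasal /n/, so it voices to [g]. /t/ is a voiceless stop immediately after the nasal /n/, so it voices to [d]. /gonankuntugdemab/ → gonangundugdemab.
Rule 2 (regressive voicing assimilation): no segment meets the environment; /gonangundugdemab/ is unchanged.
Rule 3 (stop-cluster a-epenthesis): /g/ and /d/ form a stop–stop cluster, so [a] is inserted between them. /gonangundugdemab/ → gonangundugademab.
Rule 4 (final i-epenthesis): the form ends in the consonant /b/, so [i] is inserted word-finally. /gonangundugademab/ → gonangundugademabi.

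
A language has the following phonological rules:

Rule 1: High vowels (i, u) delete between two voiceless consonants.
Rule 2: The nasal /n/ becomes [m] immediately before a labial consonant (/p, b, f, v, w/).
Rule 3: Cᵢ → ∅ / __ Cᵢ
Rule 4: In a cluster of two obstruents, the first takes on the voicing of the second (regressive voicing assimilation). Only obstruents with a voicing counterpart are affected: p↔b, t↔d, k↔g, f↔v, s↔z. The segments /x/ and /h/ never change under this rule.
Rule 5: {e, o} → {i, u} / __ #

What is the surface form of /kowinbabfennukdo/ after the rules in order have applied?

kowimbapfenugdu

Rule 1 (high vowel syncope): no segment meets the environment; /kowinbabfennukdo/ is unchanged.
Rule 2 (nasal place assimilation): /n/ precedes the labial consonant /b/, so it assimilates in place to [m]. /kowinbabfennukdo/ → kowimbabfennukdo.
Rule 3 (degemination): /nn/ is a geminate; the first /n/ deletes. /kowimbabfennukdo/ → kowimbabfenukdo.
Rule 4 (regressive voicing assimilation): /b/ precedes the voiceless obstruent /f/, so it devoices to [p] by assimilation. /k/ precedes the voiced obstruent /d/, so it voices to [g] by assimilation. /kowimbabfenukdo/ → kowimbapfenugdo.
Rule 5 (final vowel raising): /o/ is a mid vowel in word-final position, so it raises to [u]. /kowimbapfenugdo/ → kowimbapfenugdu.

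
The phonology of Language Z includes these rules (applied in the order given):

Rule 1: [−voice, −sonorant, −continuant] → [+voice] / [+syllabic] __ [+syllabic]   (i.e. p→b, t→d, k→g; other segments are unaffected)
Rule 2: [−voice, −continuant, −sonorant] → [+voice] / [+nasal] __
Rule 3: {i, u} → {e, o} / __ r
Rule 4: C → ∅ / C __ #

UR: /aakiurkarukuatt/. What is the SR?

aagiorkaruguat

Rule 1 (intervocalic voicing): /k/ is a voiceless stop between vowels /a/ and /i/, so it voices to [g]. /k/ is a voiceless stop between vowels /u/ and /u/, so it voices to [g]. /aakiurkarukuatt/ → aagiurkaruguatt.
Rule 2 (post-nasal voicing): no segment meets the environment; /aagiurkaruguatt/ is unchanged.
Rule 3 (pre-rhotic lowering): /u/ is a high vowel immediately before /r/, so it lowers to [o]. /aagiurkaruguatt/ → aagiorkaruguatt.
Rule 4 (final cluster simplification): /t/ is the second consonant of a word-final cluster /tt/, so it deletes. /aagiorkaruguatt/ → aagiorkaruguat.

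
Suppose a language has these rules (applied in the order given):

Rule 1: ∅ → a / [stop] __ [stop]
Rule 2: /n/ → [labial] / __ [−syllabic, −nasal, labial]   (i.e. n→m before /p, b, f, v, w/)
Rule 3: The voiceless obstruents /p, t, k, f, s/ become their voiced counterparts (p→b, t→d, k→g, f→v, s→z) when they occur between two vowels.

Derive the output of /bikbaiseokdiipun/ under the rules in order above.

Rule 1 (stop-cluster a-epenthesis): /k/ and /b/ form a stop–stop cluster, so [a] is inserted between them. /k/ and /d/ form a stop–stop cluster, so [a] is inserted between them. /bikbaiseokdiipun/ → bikabaiseokadiipun.
Rule 2 (nasal place assimilation): no segment meets the environment; /bikabaiseokadiipun/ is unchanged.
Rule 3 (intervocalic voicing): /k/ is a voiceless obstruent between vowels /i/ and /a/, so it voices to [g]. /s/ is a voiceless obstruent between vowels /i/ and /e/, so it voices to [z]. /k/ is a voiceless obstruent between vowels /o/ and /a/, so it voices to [g]. /p/ is a voiceless obstruent between vowels /i/ and /u/, so it voices to [b]. /bikabaiseokadiipun/ → bigabaizeogadiibun.

bigabaizeogadiibun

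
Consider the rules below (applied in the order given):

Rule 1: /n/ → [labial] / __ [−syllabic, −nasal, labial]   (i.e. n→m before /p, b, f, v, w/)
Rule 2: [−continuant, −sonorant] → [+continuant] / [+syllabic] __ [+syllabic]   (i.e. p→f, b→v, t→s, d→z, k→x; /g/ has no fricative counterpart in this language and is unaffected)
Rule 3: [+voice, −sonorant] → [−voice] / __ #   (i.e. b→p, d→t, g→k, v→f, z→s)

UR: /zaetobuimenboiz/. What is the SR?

Rule 1 (nasal place assimilation): /n/ precedes the labial consonant /b/, so it assimilates in place to [m]. /zaetobuimenboiz/ → zaetobuimemboiz.
Rule 2 (intervocalic spirantization): /t/ is a stop between vowels /e/ and /o/, so it spirantizes to the fricative [s]. /b/ is a stop between vowels /o/ and /u/, so it spirantizes to the fricative [v]. /zaetobuimemboiz/ → zaesovuimemboiz.
Rule 3 (final devoicing): /z/ is a voiced obstruent in word-final position, so it devoices to [s]. /zaesovuimemboiz/ → zaesovuimembois.

zaesovuimembois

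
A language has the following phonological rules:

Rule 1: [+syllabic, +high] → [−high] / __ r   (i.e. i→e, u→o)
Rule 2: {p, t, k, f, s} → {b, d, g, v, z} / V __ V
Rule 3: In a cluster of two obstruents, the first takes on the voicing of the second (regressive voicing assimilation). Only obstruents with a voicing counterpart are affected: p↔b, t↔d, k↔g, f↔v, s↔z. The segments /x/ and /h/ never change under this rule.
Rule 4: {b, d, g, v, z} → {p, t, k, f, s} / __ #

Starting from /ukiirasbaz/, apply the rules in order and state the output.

Rule 1 (pre-rhotic lowering): /i/ is a high vowel immediately before /r/, so it lowers to [e]. /ukiirasbaz/ → ukierasbaz.
Rule 2 (intervocalic voicing): /k/ is a voiceless obstruent between vowels /u/ and /i/, so it voices to [g]. /ukierasbaz/ → ugierasbaz.
Rule 3 (regressive voicing assimilation): /s/ precedes the voiced obstruent /b/, so it voices to [z] by assimilation. /ugierasbaz/ → ugierazbaz.
Rule 4 (final devoicing): /z/ is a voiced obstruent in word-final position, so it devoices to [s]. /ugierazbaz/ → ugierazbas.

ugierazbas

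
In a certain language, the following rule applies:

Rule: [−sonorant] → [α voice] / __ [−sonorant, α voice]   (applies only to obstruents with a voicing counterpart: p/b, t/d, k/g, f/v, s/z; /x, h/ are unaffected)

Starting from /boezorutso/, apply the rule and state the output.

boezorutso

No segment of /boezorutso/ meets the structural description of the rule, so the form surfaces unchanged.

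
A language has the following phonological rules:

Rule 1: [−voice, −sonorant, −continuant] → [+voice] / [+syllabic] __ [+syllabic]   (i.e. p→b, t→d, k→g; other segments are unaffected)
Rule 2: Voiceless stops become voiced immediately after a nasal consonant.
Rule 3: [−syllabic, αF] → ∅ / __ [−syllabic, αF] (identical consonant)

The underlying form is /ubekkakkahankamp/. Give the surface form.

ubekakahangamb

Rule 1 (intervocalic voicing): no segment meets the environment; /ubekkakkahankamp/ is unchanged.
Rule 2 (post-nasal voicing): /k/ is a voiceless stop immediately after the nasal /n/, so it voices to [g]. /p/ is a voiceless stop immediately after the nasal /m/, so it voices to [b]. /ubekkakkahankamp/ → ubekkakkahangamb.
Rule 3 (degemination): /kk/ is a geminate; the first /k/ deletes. /kk/ is a geminate; the first /k/ deletes. /ubekkakkahangamb/ → ubekakahangamb.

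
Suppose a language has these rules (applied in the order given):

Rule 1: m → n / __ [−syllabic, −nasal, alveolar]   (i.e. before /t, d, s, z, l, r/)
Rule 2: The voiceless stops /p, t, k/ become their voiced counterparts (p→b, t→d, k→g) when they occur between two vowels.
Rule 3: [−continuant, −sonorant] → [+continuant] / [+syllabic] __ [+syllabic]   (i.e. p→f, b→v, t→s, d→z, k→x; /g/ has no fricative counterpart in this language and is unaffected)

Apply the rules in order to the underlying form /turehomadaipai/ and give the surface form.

turehomazaivai

Rule 1 (nasal place assimilation): no segment meets the environment; /turehomadaipai/ is unchanged.
Rule 2 (intervocalic voicing): /p/ is a voiceless stop between vowels /i/ and /a/, so it voices to [b]. /turehomadaipai/ → turehomadaibai.
Rule 3 (intervocalic spirantization): /d/ is a stop between vowels /a/ and /a/, so it spirantizes to the fricative [z]. /b/ is a stop between vowels /i/ and /a/, so it spirantizes to the fricative [v]. /turehomadaibai/ → turehomazaivai.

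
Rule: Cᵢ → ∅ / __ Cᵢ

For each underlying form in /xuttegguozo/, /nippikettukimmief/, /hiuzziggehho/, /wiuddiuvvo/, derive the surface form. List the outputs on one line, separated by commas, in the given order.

xuteguozo, nipiketukimief, hiuzigeho, wiudiuvo

/xuttegguozo/: /tt/ is a geminate; the first /t/ deletes. /gg/ is a geminate; the first /g/ deletes. → [xuteguozo].
/nippikettukimmief/: /pp/ is a geminate; the first /p/ deletes. /tt/ is a geminate; the first /t/ deletes. /mm/ is a geminate; the first /m/ deletes. → [nipiketukimief].
/hiuzziggehho/: /zz/ is a geminate; the first /z/ deletes. /gg/ is a geminate; the first /g/ deletes. /hh/ is a geminate; the first /h/ deletes. → [hiuzigeho].
/wiuddiuvvo/: /dd/ is a geminate; the first /d/ deletes. /vv/ is a geminate; the first /v/ deletes. → [wiudiuvo].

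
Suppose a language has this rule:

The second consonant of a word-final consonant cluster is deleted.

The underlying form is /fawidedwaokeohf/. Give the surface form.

fawidedwaokeoh

/f/ is the second consonant of a word-final cluster /hf/, so it deletes.
The other instances of /f/, /w/, /d/, /k/, /h/ do not occur in the required environment and remain unchanged.
Surface form: [fawidedwaokeoh].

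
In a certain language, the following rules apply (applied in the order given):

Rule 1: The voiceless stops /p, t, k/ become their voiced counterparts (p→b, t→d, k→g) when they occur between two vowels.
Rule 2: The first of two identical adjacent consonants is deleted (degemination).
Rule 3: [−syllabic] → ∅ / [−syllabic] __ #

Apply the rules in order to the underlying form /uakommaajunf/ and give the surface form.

Rule 1 (intervocalic voicing): /k/ is a voiceless stop between vowels /a/ and /o/, so it voices to [g]. /uakommaajunf/ → uagommaajunf.
Rule 2 (degemination): /mm/ is a geminate; the first /m/ deletes. /uagommaajunf/ → uagomaajunf.
Rule 3 (final cluster simplification): /f/ is the second consonant of a word-final cluster /nf/, so it deletes. /uagomaajunf/ → uagomaajun.

uagomaajun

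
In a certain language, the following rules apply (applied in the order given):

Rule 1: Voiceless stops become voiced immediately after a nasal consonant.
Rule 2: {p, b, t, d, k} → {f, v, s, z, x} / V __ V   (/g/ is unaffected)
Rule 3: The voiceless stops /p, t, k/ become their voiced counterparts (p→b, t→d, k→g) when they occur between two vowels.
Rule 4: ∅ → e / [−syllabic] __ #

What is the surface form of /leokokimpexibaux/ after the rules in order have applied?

Rule 1 (post-nasal voicing): /p/ is a voiceless stop immediately after the nasal /m/, so it voices to [b]. /leokokimpexibaux/ → leokokimbexibaux.
Rule 2 (intervocalic spirantization): /k/ is a stop between vowels /o/ and /o/, so it spirantizes to the fricative [x]. /k/ is a stop between vowels /o/ and /i/, so it spirantizes to the fricative [x]. /b/ is a stop between vowels /i/ and /a/, so it spirantizes to the fricative [v]. /leokokimbexibaux/ → leoxoximbexivaux.
Rule 3 (intervocalic voicing): no segment meets the environment; /leoxoximbexivaux/ is unchanged.
Rule 4 (final e-epenthesis): the form ends in the consonant /x/, so [e] is inserted word-finally. /leoxoximbexivaux/ → leoxoximbexivauxe.

leoxoximbexivauxe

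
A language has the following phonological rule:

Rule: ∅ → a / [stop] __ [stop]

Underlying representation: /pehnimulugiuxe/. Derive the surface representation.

No segment of /pehnimulugiuxe/ meets the structural description of the rule, so the form surfaces unchanged.

pehnimulugiuxe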